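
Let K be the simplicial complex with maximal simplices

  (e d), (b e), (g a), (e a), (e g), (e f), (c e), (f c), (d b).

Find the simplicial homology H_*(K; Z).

H_0 ≅ Z,  H_1 ≅ Z^3.

We work with the vertex ordering a < b < c < d < e < f < g. The simplices of K, each written with vertices in increasing order, are:

  0-simplices (7): a, b, c, d, e, f, g
  1-simplices (9): ae, ag, bd, be, ce, cf, de, ef, eg

so the chain groups are C_0 ≅ Z^7, C_1 ≅ Z^9.

Boundary ∂_1: C_1 → C_0 sends each edge [p,q] (with p < q) to q − p. For instance
  ∂ce = e − c.
The 7×9 boundary matrix has rank 6 and Smith normal form diag(1,1,1,1,1,1).

Computing H_k = (kernel of ∂_k) / (image of ∂_{k+1}):

  H_0: rank C_0 − rank ∂_1 = 7 − 6 = 1, and the invariant factors of ∂_1 are all 1, so H_0 ≅ Z.
  H_1: rank ker ∂_1 − rank ∂_2 = (9 − 6) − 0 = 3, and there is no ∂_2, so H_1 ≅ Z^3.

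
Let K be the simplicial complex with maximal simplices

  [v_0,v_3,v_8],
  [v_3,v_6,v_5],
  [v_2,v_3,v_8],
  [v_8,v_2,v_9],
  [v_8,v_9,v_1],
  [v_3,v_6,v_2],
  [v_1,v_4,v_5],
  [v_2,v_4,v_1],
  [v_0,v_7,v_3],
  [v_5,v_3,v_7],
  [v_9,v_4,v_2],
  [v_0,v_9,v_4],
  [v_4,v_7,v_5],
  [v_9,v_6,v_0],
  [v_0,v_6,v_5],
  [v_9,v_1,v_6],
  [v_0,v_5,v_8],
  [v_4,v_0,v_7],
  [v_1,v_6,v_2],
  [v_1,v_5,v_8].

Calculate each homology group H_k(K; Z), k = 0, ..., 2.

Fix the vertex order v_0 < v_1 < v_2 < v_3 < v_4 < v_5 < v_6 < v_7 < v_8 < v_9 and write every simplex with vertices in increasing order. Then dim K = 2 and the simplices of K are:

  0-simplices (10): [v_0], [v_1], [v_2], [v_3], [v_4], [v_5], [v_6], [v_7], [v_8], [v_9]
  1-simplices (30): (30 of them)
  2-simplices (20): (20 of them)

so the chain groups are C_0 ≅ Z^10, C_1 ≅ Z^30, C_2 ≅ Z^20.

∂_1: C_1 → C_0 is given by ∂[p,q] = [q] − [p]. For instance
  ∂[v_1,v_6] = [v_6] − [v_1].
As a 10×30 matrix over Z this has rank 9, with invariant factors (1,1,1,1,1,1,1,1,1).

The boundary map ∂_2: C_2 → C_1 sends each 2-simplex [p,q,r] to [q,r] − [p,r] + [p,q]. For instance
  ∂[v_1,v_8,v_9] = [v_8,v_9] − [v_1,v_9] + [v_1,v_8],
  ∂[v_2,v_3,v_6] = [v_3,v_6] − [v_2,v_6] + [v_2,v_3].
This gives a 30×20 integer matrix of rank 20; reducing to Smith normal form yields diagonal entries (1,1,1,1,1,1,1,1,1,1,1,1,1,1,1,1,1,1,1,2).

Reading off H_k = ker ∂_k / im ∂_{k+1}:

  H_0: rank C_0 − rank ∂_1 = 10 − 9 = 1, and the invariant factors of ∂_1 are all 1, so H_0 = Z.
  H_1: rank ker ∂_1 − rank ∂_2 = (30 − 9) − 20 = 1, and ∂_2 has invariant factor 2 > 1, so H_1 = Z ⊕ Z/2.
  H_2: rank ker ∂_2 − rank ∂_3 = (20 − 20) − 0 = 0, and there is no ∂_3, so H_2 = 0.

As a check, the Euler characteristic is 10 − 30 + 20 = 0, which agrees with 1 − 1 + 0 = 0.

H_0 = Z,  H_1 = Z ⊕ Z/2,  H_2 = 0.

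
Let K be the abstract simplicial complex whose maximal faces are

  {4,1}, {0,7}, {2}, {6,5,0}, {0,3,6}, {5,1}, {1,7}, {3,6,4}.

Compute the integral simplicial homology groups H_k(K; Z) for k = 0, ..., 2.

We work with the vertex ordering 0 < 1 < 2 < 3 < 4 < 5 < 6 < 7. The simplices of K, each written with vertices in increasing order, are:

  0-simplices (8): [0], [1], [2], [3], [4], [5], [6], [7]
  1-simplices (11): [0,3], [0,5], [0,6], [0,7], [1,4], [1,5], [1,7], [3,4], [3,6], [4,6], [5,6]
  2-simplices (3): [0,3,6], [0,5,6], [3,4,6]

Hence C_0 ≅ Z^8, C_1 ≅ Z^11, C_2 ≅ Z^3.

The boundary map ∂_1: C_1 → C_0 sends each edge [p,q] (with p < q) to q − p.
As a 8×11 matrix over Z this has rank 6, with invariant factors (1,1,1,1,1,1).

Boundary ∂_2: C_2 → C_1 maps a triangle to the signed sum of its edges. For instance
  ∂[0,3,6] = [3,6] − [0,6] + [0,3],
  ∂[0,5,6] = [5,6] − [0,6] + [0,5].
As a 11×3 matrix over Z this has rank 3, with invariant factors (1,1,1).

Computing H_k = (kernel of ∂_k) / (image of ∂_{k+1}):

  H_0: rank C_0 − rank ∂_1 = 8 − 6 = 2, and the invariant factors of ∂_1 are all 1, so H_0 = Z^2.
  H_1: rank ker ∂_1 − rank ∂_2 = (11 − 6) − 3 = 2, and the invariant factors of ∂_2 are all 1, so H_1 = Z^2.
  H_2: rank ker ∂_2 − rank ∂_3 = (3 − 3) − 0 = 0, and there is no ∂_3, so H_2 = 0.

H_0 ≅ Z^2,  H_1 ≅ Z^2,  H_2 = 0.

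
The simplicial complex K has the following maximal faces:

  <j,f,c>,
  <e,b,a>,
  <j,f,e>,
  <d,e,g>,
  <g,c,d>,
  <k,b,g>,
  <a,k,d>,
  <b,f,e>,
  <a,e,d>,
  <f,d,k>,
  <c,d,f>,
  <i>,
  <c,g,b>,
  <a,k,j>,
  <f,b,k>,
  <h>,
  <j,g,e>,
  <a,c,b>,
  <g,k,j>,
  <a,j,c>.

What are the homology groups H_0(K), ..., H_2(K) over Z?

H_0 ≅ Z^3,  H_1 ≅ Z^2,  H_2 ≅ Z.

We work with the vertex ordering a < b < c < d < e < f < g < h < i < j < k. The simplices of K, each written with vertices in increasing order, are:

  0-simplices (11): a, b, c, d, e, f, g, h, i, j, k
  1-simplices (27): ab, ac, ad, ae, aj, ak, bc, be, bf, bg, bk, cd, cf, cg, cj, de, df, dg, dk, ef, eg, ej, fj, fk, gj, gk, jk
  2-simplices (18): abc, abe, acj, ade, adk, ajk, bcg, bef, bfk, bgk, cdf, cdg, cfj, deg, dfk, efj, egj, gjk

giving chain groups C_0 ≅ Z^11, C_1 ≅ Z^27, C_2 ≅ Z^18.

The boundary map ∂_1: C_1 → C_0 is given by ∂[p,q] = [q] − [p]. For instance
  ∂cf = f − c.
The resulting 11×27 matrix has rank 8, and its Smith normal form has invariant factors (1,1,1,1,1,1,1,1).

The boundary map ∂_2: C_2 → C_1 maps a triangle to the signed sum of its edges. For instance
  ∂ade = de − ae + ad,
  ∂bef = ef − bf + be.
The resulting 27×18 matrix has rank 17, and its Smith normal form has invariant factors (1,1,1,1,1,1,1,1,1,1,1,1,1,1,1,1,1).

Now H_k = ker ∂_k / im ∂_{k+1}, so:

  H_0: rank C_0 − rank ∂_1 = 11 − 8 = 3, and the invariant factors of ∂_1 are all 1, so H_0 = Z^3.
  H_1: rank ker ∂_1 − rank ∂_2 = (27 − 8) − 17 = 2, and the invariant factors of ∂_2 are all 1, so H_1 = Z^2.
  H_2: rank ker ∂_2 − rank ∂_3 = (18 − 17) − 0 = 1, and there is no ∂_3, so H_2 = Z.

As a check, the Euler characteristic is 11 − 27 + 18 = 2, which agrees with 3 − 2 + 1 = 2.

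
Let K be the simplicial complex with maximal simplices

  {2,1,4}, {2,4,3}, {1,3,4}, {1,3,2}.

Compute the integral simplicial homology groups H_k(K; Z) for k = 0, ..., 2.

Fix the vertex order 1 < 2 < 3 < 4 and write every simplex with vertices in increasing order. Then dim K = 2 and the simplices of K are:

  0-simplices (4): [1], [2], [3], [4]
  1-simplices (6): [1,2], [1,3], [1,4], [2,3], [2,4], [3,4]
  2-simplices (4): [1,2,3], [1,2,4], [1,3,4], [2,3,4]

so the chain groups are C_0 ≅ Z^4, C_1 ≅ Z^6, C_2 ≅ Z^4.

Boundary ∂_1: C_1 → C_0 is given by ∂[p,q] = [q] − [p].
The 4×6 boundary matrix has rank 3 and Smith normal form diag(1,1,1).

Boundary ∂_2: C_2 → C_1 maps a triangle to the signed sum of its edges. For instance
  ∂[1,2,3] = [2,3] − [1,3] + [1,2],
  ∂[2,3,4] = [3,4] − [2,4] + [2,3].
This gives a 6×4 integer matrix of rank 3; reducing to Smith normal form yields diagonal entries (1,1,1).

Computing H_k = (kernel of ∂_k) / (image of ∂_{k+1}):

  H_0: rank C_0 − rank ∂_1 = 4 − 3 = 1, and the invariant factors of ∂_1 are all 1, so H_0 ≅ Z.
  H_1: rank ker ∂_1 − rank ∂_2 = (6 − 3) − 3 = 0, and the invariant factors of ∂_2 are all 1, so H_1 ≅ 0.
  H_2: rank ker ∂_2 − rank ∂_3 = (4 − 3) − 0 = 1, and there is no ∂_3, so H_2 ≅ Z.

H_0 ≅ Z,  H_1 = 0,  H_2 ≅ Z.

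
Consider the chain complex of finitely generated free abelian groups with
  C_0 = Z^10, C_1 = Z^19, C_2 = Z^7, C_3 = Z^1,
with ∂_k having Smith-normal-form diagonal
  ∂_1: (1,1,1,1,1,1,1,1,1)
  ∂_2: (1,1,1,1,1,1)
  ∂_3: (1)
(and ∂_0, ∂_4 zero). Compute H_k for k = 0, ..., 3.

H_0 = Z,  H_1 = Z^4,  H_2 = 0,  H_3 = 0.

H_0: b_0 = 10 − 0 − 9 = 1; torsion from ∂_1 factors > 1: none. So H_0 = Z.
H_1: b_1 = 19 − 9 − 6 = 4; torsion from ∂_2 factors > 1: none. So H_1 = Z^4.
H_2: b_2 = 7 − 6 − 1 = 0; torsion from ∂_3 factors > 1: none. So H_2 = 0.
H_3: b_3 = 1 − 1 − 0 = 0; torsion from ∂_4 factors > 1: none. So H_3 = 0.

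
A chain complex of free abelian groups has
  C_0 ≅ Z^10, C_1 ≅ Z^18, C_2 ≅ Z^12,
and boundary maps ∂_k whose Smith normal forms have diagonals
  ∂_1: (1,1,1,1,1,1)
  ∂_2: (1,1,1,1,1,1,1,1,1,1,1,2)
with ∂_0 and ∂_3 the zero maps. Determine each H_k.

H_0 ≅ Z^4,  H_1 ≅ Z/2,  H_2 = 0.

H_0: b_0 = 10 − 0 − 6 = 4; torsion from ∂_1 factors > 1: none. So H_0 ≅ Z^4.
H_1: b_1 = 18 − 6 − 12 = 0; torsion from ∂_2 factors > 1: [2]. So H_1 ≅ Z/2.
H_2: b_2 = 12 − 12 − 0 = 0; torsion from ∂_3 factors > 1: none. So H_2 ≅ 0.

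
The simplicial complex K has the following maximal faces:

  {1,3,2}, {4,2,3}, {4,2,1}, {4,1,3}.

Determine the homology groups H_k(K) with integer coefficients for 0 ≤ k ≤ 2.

Fix the vertex order 1 < 2 < 3 < 4 and write every simplex with vertices in increasing order. Then dim K = 2 and the simplices of K are:

  0-simplices (4): [1], [2], [3], [4]
  1-simplices (6): [1,2], [1,3], [1,4], [2,3], [2,4], [3,4]
  2-simplices (4): [1,2,3], [1,2,4], [1,3,4], [2,3,4]

Hence C_0 ≅ Z^4, C_1 ≅ Z^6, C_2 ≅ Z^4.

∂_1: C_1 → C_0 sends each edge [p,q] (with p < q) to q − p.
The 4×6 boundary matrix has rank 3 and Smith normal form diag(1,1,1).

∂_2: C_2 → C_1 maps a triangle to the signed sum of its edges. For instance
  ∂[1,2,3] = [2,3] − [1,3] + [1,2],
  ∂[2,3,4] = [3,4] − [2,4] + [2,3].
The 6×4 boundary matrix has rank 3 and Smith normal form diag(1,1,1).

Now H_k = ker ∂_k / im ∂_{k+1}, so:

  H_0: rank C_0 − rank ∂_1 = 4 − 3 = 1, and the invariant factors of ∂_1 are all 1, so H_0 ≅ Z.
  H_1: rank ker ∂_1 − rank ∂_2 = (6 − 3) − 3 = 0, and the invariant factors of ∂_2 are all 1, so H_1 ≅ 0.
  H_2: rank ker ∂_2 − rank ∂_3 = (4 − 3) − 0 = 1, and there is no ∂_3, so H_2 ≅ Z.

H_0 ≅ Z,  H_1 = 0,  H_2 ≅ Z.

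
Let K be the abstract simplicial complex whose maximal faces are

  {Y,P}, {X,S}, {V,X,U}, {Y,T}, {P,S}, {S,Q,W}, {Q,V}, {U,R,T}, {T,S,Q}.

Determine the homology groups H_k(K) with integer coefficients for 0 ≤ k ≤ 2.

H_0 ≅ Z,  H_1 ≅ Z^3,  H_2 = 0.

Take the total order P < Q < R < S < T < U < V < W < X < Y on the vertex set. Then K (dimension 2) consists of the simplices:

  0-simplices (10): P, Q, R, S, T, U, V, W, X, Y
  1-simplices (16): PS, PY, QS, QT, QV, QW, RT, RU, ST, SW, SX, TU, TY, UV, UX, VX
  2-simplices (4): QST, QSW, RTU, UVX

giving chain groups C_0 ≅ Z^10, C_1 ≅ Z^16, C_2 ≅ Z^4.

The boundary map ∂_1: C_1 → C_0 sends each edge [p,q] (with p < q) to q − p. For instance
  ∂TU = U − T.
This gives a 10×16 integer matrix of rank 9; reducing to Smith normal form yields diagonal entries (1,1,1,1,1,1,1,1,1).

∂_2: C_2 → C_1 sends each 2-simplex [p,q,r] to [q,r] − [p,r] + [p,q]. For instance
  ∂UVX = VX − UX + UV,
  ∂QSW = SW − QW + QS.
The resulting 16×4 matrix has rank 4, and its Smith normal form has invariant factors (1,1,1,1).

Computing H_k = (kernel of ∂_k) / (image of ∂_{k+1}):

  H_0: rank C_0 − rank ∂_1 = 10 − 9 = 1, and the invariant factors of ∂_1 are all 1, so H_0 ≅ Z.
  H_1: rank ker ∂_1 − rank ∂_2 = (16 − 9) − 4 = 3, and the invariant factors of ∂_2 are all 1, so H_1 ≅ Z^3.
  H_2: rank ker ∂_2 − rank ∂_3 = (4 − 4) − 0 = 0, and there is no ∂_3, so H_2 ≅ 0.

As a check, the Euler characteristic is 10 − 16 + 4 = -2, which agrees with 1 − 3 + 0 = -2.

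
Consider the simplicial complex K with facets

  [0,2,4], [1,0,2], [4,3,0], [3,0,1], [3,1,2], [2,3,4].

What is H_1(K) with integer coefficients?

H_1 = 0.

Fix the vertex order 0 < 1 < 2 < 3 < 4 and write every simplex with vertices in increasing order. Then dim K = 2 and the simplices of K are:

  0-simplices (5): [0], [1], [2], [3], [4]
  1-simplices (9): [0,1], [0,2], [0,3], [0,4], [1,2], [1,3], [2,3], [2,4], [3,4]
  2-simplices (6): [0,1,2], [0,1,3], [0,2,4], [0,3,4], [1,2,3], [2,3,4]

Hence C_0 ≅ Z^5, C_1 ≅ Z^9, C_2 ≅ Z^6.

The boundary map ∂_1: C_1 → C_0 sends each edge [p,q] (with p < q) to q − p.
As a 5×9 matrix over Z this has rank 4, with invariant factors (1,1,1,1).

Boundary ∂_2: C_2 → C_1 sends each 2-simplex [p,q,r] to [q,r] − [p,r] + [p,q]. For instance
  ∂[1,2,3] = [2,3] − [1,3] + [1,2],
  ∂[0,3,4] = [3,4] − [0,4] + [0,3].
This gives a 9×6 integer matrix of rank 5; reducing to Smith normal form yields diagonal entries (1,1,1,1,1).

From H_k ≅ ker(∂_k) / im(∂_{k+1}) we obtain:

  H_1: rank ker ∂_1 − rank ∂_2 = (9 − 4) − 5 = 0, and the invariant factors of ∂_2 are all 1, so H_1 ≅ 0.

(K is a triangulation of the 2-sphere S^2.)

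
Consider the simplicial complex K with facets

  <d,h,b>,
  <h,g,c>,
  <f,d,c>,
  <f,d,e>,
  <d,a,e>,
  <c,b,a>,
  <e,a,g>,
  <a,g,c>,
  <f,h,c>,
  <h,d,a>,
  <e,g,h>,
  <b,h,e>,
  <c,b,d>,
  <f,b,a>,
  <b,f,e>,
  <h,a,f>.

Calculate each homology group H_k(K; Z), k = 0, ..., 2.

Fix the vertex order a < b < c < d < e < f < g < h and write every simplex with vertices in increasing order. Then dim K = 2 and the simplices of K are:

  0-simplices (8): a, b, c, d, e, f, g, h
  1-simplices (24): ab, ac, ad, ae, af, ag, ah, bc, bd, be, bf, bh, cd, cf, cg, ch, de, df, dh, ef, eg, eh, fh, gh
  2-simplices (16): abc, abf, acg, ade, adh, aeg, afh, bcd, bdh, bef, beh, cdf, cfh, cgh, def, egh

so the chain groups are C_0 ≅ Z^8, C_1 ≅ Z^24, C_2 ≅ Z^16.

Boundary ∂_1: C_1 → C_0 maps an edge to its endpoints' difference, ∂[p,q] = q − p.
The 8×24 boundary matrix has rank 7 and Smith normal form diag(1,1,1,1,1,1,1).

Boundary ∂_2: C_2 → C_1 maps a triangle to the signed sum of its edges. For instance
  ∂ade = de − ae + ad,
  ∂bdh = dh − bh + bd.
The 24×16 boundary matrix has rank 15 and Smith normal form diag(1,1,1,1,1,1,1,1,1,1,1,1,1,1,1).

Now H_k = ker ∂_k / im ∂_{k+1}, so:

  H_0: rank C_0 − rank ∂_1 = 8 − 7 = 1, and the invariant factors of ∂_1 are all 1, so H_0 ≅ Z.
  H_1: rank ker ∂_1 − rank ∂_2 = (24 − 7) − 15 = 2, and the invariant factors of ∂_2 are all 1, so H_1 ≅ Z^2.
  H_2: rank ker ∂_2 − rank ∂_3 = (16 − 15) − 0 = 1, and there is no ∂_3, so H_2 ≅ Z.

As a check, the Euler characteristic is 8 − 24 + 16 = 0, which agrees with 1 − 2 + 1 = 0.
(K is a triangulation of the torus T^2.)

H_0 ≅ Z,  H_1 ≅ Z^2,  H_2 ≅ Z.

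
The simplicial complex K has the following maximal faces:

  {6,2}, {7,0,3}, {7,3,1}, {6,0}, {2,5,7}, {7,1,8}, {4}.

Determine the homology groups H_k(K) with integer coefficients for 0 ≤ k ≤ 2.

Take the total order 0 < 1 < 2 < 3 < 4 < 5 < 6 < 7 < 8 on the vertex set. Then K (dimension 2) consists of the simplices:

  0-simplices (9): [0], [1], [2], [3], [4], [5], [6], [7], [8]
  1-simplices (12): [0,3], [0,6], [0,7], [1,3], [1,7], [1,8], [2,5], [2,6], [2,7], [3,7], [5,7], [7,8]
  2-simplices (4): [0,3,7], [1,3,7], [1,7,8], [2,5,7]

so the chain groups are C_0 ≅ Z^9, C_1 ≅ Z^12, C_2 ≅ Z^4.

∂_1: C_1 → C_0 maps an edge to its endpoints' difference, ∂[p,q] = q − p. For instance
  ∂[2,5] = [5] − [2].
As a 9×12 matrix over Z this has rank 7, with invariant factors (1,1,1,1,1,1,1).

∂_2: C_2 → C_1 acts by ∂[p,q,r] = [q,r] − [p,r] + [p,q]. For instance
  ∂[1,7,8] = [7,8] − [1,8] + [1,7],
  ∂[1,3,7] = [3,7] − [1,7] + [1,3].
As a 12×4 matrix over Z this has rank 4, with invariant factors (1,1,1,1).

Reading off H_k = ker ∂_k / im ∂_{k+1}:

  H_0: rank C_0 − rank ∂_1 = 9 − 7 = 2, and the invariant factors of ∂_1 are all 1, so H_0 = Z^2.
  H_1: rank ker ∂_1 − rank ∂_2 = (12 − 7) − 4 = 1, and the invariant factors of ∂_2 are all 1, so H_1 = Z.
  H_2: rank ker ∂_2 − rank ∂_3 = (4 − 4) − 0 = 0, and there is no ∂_3, so H_2 = 0.

H_0 = Z^2,  H_1 = Z,  H_2 = 0.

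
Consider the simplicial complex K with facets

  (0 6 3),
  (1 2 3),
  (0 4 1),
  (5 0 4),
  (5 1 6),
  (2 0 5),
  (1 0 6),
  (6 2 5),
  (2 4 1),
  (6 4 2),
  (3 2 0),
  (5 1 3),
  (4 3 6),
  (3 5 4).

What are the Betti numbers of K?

Fix the vertex order 0 < 1 < 2 < 3 < 4 < 5 < 6 and write every simplex with vertices in increasing order. Then dim K = 2 and the simplices of K are:

  0-simplices (7): [0], [1], [2], [3], [4], [5], [6]
  1-simplices (21): [0,1], [0,2], [0,3], [0,4], [0,5], [0,6], [1,2], [1,3], [1,4], [1,5], [1,6], [2,3], [2,4], [2,5], [2,6], [3,4], [3,5], [3,6], [4,5], [4,6], [5,6]
  2-simplices (14): [0,1,4], [0,1,6], [0,2,3], [0,2,5], [0,3,6], [0,4,5], [1,2,3], [1,2,4], [1,3,5], [1,5,6], [2,4,6], [2,5,6], [3,4,5], [3,4,6]

Hence C_0 ≅ Z^7, C_1 ≅ Z^21, C_2 ≅ Z^14.

∂_1: C_1 → C_0 is given by ∂[p,q] = [q] − [p]. For instance
  ∂[4,6] = [6] − [4].
The resulting 7×21 matrix has rank 6, and its Smith normal form has invariant factors (1,1,1,1,1,1).

∂_2: C_2 → C_1 maps a triangle to the signed sum of its edges. For instance
  ∂[1,2,4] = [2,4] − [1,4] + [1,2],
  ∂[2,4,6] = [4,6] − [2,6] + [2,4].
This gives a 21×14 integer matrix of rank 13; reducing to Smith normal form yields diagonal entries (1,1,1,1,1,1,1,1,1,1,1,1,1).

Reading off H_k = ker ∂_k / im ∂_{k+1}:

  H_0: rank C_0 − rank ∂_1 = 7 − 6 = 1, and the invariant factors of ∂_1 are all 1, so H_0 = Z.
  H_1: rank ker ∂_1 − rank ∂_2 = (21 − 6) − 13 = 2, and the invariant factors of ∂_2 are all 1, so H_1 = Z^2.
  H_2: rank ker ∂_2 − rank ∂_3 = (14 − 13) − 0 = 1, and there is no ∂_3, so H_2 = Z.

Hence the Betti numbers are b_0 = 1, b_1 = 2, b_2 = 1.

b_0 = 1, b_1 = 2, b_2 = 1.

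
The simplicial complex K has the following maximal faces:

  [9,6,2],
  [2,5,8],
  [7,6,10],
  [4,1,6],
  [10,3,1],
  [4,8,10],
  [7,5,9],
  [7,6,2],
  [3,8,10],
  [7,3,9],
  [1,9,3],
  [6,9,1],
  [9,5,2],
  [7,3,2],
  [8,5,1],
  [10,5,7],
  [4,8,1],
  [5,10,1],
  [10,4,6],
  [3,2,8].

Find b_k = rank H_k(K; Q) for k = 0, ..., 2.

b_0 = 1, b_1 = 1, b_2 = 0.

Fix the vertex order 1 < 2 < 3 < 4 < 5 < 6 < 7 < 8 < 9 < 10 and write every simplex with vertices in increasing order. Then dim K = 2 and the simplices of K are:

  0-simplices (10): [1], [2], [3], [4], [5], [6], [7], [8], [9], [10]
  1-simplices (30): (30 of them)
  2-simplices (20): (20 of them)

Hence C_0 ≅ Z^10, C_1 ≅ Z^30, C_2 ≅ Z^20.

Boundary ∂_1: C_1 → C_0 is given by ∂[p,q] = [q] − [p]. For instance
  ∂[6,10] = [10] − [6].
As a 10×30 matrix over Z this has rank 9, with invariant factors (1,1,1,1,1,1,1,1,1).

∂_2: C_2 → C_1 maps a triangle to the signed sum of its edges. For instance
  ∂[2,3,8] = [3,8] − [2,8] + [2,3],
  ∂[1,3,10] = [3,10] − [1,10] + [1,3].
The 30×20 boundary matrix has rank 20 and Smith normal form diag(1,1,1,1,1,1,1,1,1,1,1,1,1,1,1,1,1,1,1,2).

Reading off H_k = ker ∂_k / im ∂_{k+1}:

  H_0: rank C_0 − rank ∂_1 = 10 − 9 = 1, and the invariant factors of ∂_1 are all 1, so H_0 ≅ Z.
  H_1: rank ker ∂_1 − rank ∂_2 = (30 − 9) − 20 = 1, and ∂_2 has invariant factor 2 > 1, so H_1 ≅ Z ⊕ Z/2.
  H_2: rank ker ∂_2 − rank ∂_3 = (20 − 20) − 0 = 0, and there is no ∂_3, so H_2 ≅ 0.

As a check, the Euler characteristic is 10 − 30 + 20 = 0, which agrees with 1 − 1 + 0 = 0.

Hence the Betti numbers are b_0 = 1, b_1 = 1, b_2 = 0.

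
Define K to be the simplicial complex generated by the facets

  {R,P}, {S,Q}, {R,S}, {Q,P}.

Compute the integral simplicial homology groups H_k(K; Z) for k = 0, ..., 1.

Fix the vertex order P < Q < R < S and write every simplex with vertices in increasing order. Then dim K = 1 and the simplices of K are:

  0-simplices (4): P, Q, R, S
  1-simplices (4): PQ, PR, QS, RS

Hence C_0 ≅ Z^4, C_1 ≅ Z^4.

∂_1: C_1 → C_0 sends each edge [p,q] (with p < q) to q − p. For instance
  ∂QS = S − Q.
The resulting 4×4 matrix has rank 3, and its Smith normal form has invariant factors (1,1,1).

Reading off H_k = ker ∂_k / im ∂_{k+1}:

  H_0: rank C_0 − rank ∂_1 = 4 − 3 = 1, and the invariant factors of ∂_1 are all 1, so H_0 = Z.
  H_1: rank ker ∂_1 − rank ∂_2 = (4 − 3) − 0 = 1, and there is no ∂_2, so H_1 = Z.

(K is a triangulation of the circle S^1.)

H_0 ≅ Z,  H_1 ≅ Z.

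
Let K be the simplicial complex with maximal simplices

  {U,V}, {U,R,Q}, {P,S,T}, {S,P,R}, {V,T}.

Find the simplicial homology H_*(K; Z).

We work with the vertex ordering P < Q < R < S < T < U < V. The simplices of K, each written with vertices in increasing order, are:

  0-simplices (7): P, Q, R, S, T, U, V
  1-simplices (10): PR, PS, PT, QR, QU, RS, RU, ST, TV, UV
  2-simplices (3): PRS, PST, QRU

Hence C_0 ≅ Z^7, C_1 ≅ Z^10, C_2 ≅ Z^3.

Boundary ∂_1: C_1 → C_0 is given by ∂[p,q] = [q] − [p]. For instance
  ∂QU = U − Q.
This gives a 7×10 integer matrix of rank 6; reducing to Smith normal form yields diagonal entries (1,1,1,1,1,1).

∂_2: C_2 → C_1 acts by ∂[p,q,r] = [q,r] − [p,r] + [p,q]. For instance
  ∂PRS = RS − PS + PR,
  ∂PST = ST − PT + PS.
The resulting 10×3 matrix has rank 3, and its Smith normal form has invariant factors (1,1,1).

From H_k ≅ ker(∂_k) / im(∂_{k+1}) we obtain:

  H_0: rank C_0 − rank ∂_1 = 7 − 6 = 1, and the invariant factors of ∂_1 are all 1, so H_0 ≅ Z.
  H_1: rank ker ∂_1 − rank ∂_2 = (10 − 6) − 3 = 1, and the invariant factors of ∂_2 are all 1, so H_1 ≅ Z.
  H_2: rank ker ∂_2 − rank ∂_3 = (3 − 3) − 0 = 0, and there is no ∂_3, so H_2 ≅ 0.

H_0 ≅ Z,  H_1 ≅ Z,  H_2 = 0.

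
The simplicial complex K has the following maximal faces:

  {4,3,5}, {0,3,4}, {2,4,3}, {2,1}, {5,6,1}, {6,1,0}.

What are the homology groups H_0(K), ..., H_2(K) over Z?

H_0 ≅ Z,  H_1 ≅ Z^2,  H_2 = 0.

We work with the vertex ordering 0 < 1 < 2 < 3 < 4 < 5 < 6. The simplices of K, each written with vertices in increasing order, are:

  0-simplices (7): [0], [1], [2], [3], [4], [5], [6]
  1-simplices (13): [0,1], [0,3], [0,4], [0,6], [1,2], [1,5], [1,6], [2,3], [2,4], [3,4], [3,5], [4,5], [5,6]
  2-simplices (5): [0,1,6], [0,3,4], [1,5,6], [2,3,4], [3,4,5]

so the chain groups are C_0 ≅ Z^7, C_1 ≅ Z^13, C_2 ≅ Z^5.

The boundary map ∂_1: C_1 → C_0 sends each edge [p,q] (with p < q) to q − p.
This gives a 7×13 integer matrix of rank 6; reducing to Smith normal form yields diagonal entries (1,1,1,1,1,1).

Boundary ∂_2: C_2 → C_1 sends each 2-simplex [p,q,r] to [q,r] − [p,r] + [p,q]. For instance
  ∂[2,3,4] = [3,4] − [2,4] + [2,3],
  ∂[0,3,4] = [3,4] − [0,4] + [0,3].
This gives a 13×5 integer matrix of rank 5; reducing to Smith normal form yields diagonal entries (1,1,1,1,1).

Computing H_k = (kernel of ∂_k) / (image of ∂_{k+1}):

  H_0: rank C_0 − rank ∂_1 = 7 − 6 = 1, and the invariant factors of ∂_1 are all 1, so H_0 = Z.
  H_1: rank ker ∂_1 − rank ∂_2 = (13 − 6) − 5 = 2, and the invariant factors of ∂_2 are all 1, so H_1 = Z^2.
  H_2: rank ker ∂_2 − rank ∂_3 = (5 − 5) − 0 = 0, and there is no ∂_3, so H_2 = 0.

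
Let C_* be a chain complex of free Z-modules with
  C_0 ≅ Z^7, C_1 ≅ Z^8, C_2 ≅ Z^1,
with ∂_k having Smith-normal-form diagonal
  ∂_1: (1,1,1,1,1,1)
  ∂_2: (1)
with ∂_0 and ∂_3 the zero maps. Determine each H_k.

H_0: b_0 = 7 − 0 − 6 = 1; torsion from ∂_1 factors > 1: none. So H_0 ≅ Z.
H_1: b_1 = 8 − 6 − 1 = 1; torsion from ∂_2 factors > 1: none. So H_1 ≅ Z.
H_2: b_2 = 1 − 1 − 0 = 0; torsion from ∂_3 factors > 1: none. So H_2 ≅ 0.

H_0 ≅ Z,  H_1 ≅ Z,  H_2 = 0.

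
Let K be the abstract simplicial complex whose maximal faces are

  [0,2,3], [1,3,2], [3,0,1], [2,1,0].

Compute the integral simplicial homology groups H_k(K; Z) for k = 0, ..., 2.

H_0 = Z,  H_1 = 0,  H_2 = Z.

Take the total order 0 < 1 < 2 < 3 on the vertex set. Then K (dimension 2) consists of the simplices:

  0-simplices (4): [0], [1], [2], [3]
  1-simplices (6): [0,1], [0,2], [0,3], [1,2], [1,3], [2,3]
  2-simplices (4): [0,1,2], [0,1,3], [0,2,3], [1,2,3]

Hence C_0 ≅ Z^4, C_1 ≅ Z^6, C_2 ≅ Z^4.

The boundary map ∂_1: C_1 → C_0 sends each edge [p,q] (with p < q) to q − p. For instance
  ∂[0,2] = [2] − [0].
This gives a 4×6 integer matrix of rank 3; reducing to Smith normal form yields diagonal entries (1,1,1).

Boundary ∂_2: C_2 → C_1 maps a triangle to the signed sum of its edges. For instance
  ∂[0,1,3] = [1,3] − [0,3] + [0,1],
  ∂[1,2,3] = [2,3] − [1,3] + [1,2].
As a 6×4 matrix over Z this has rank 3, with invariant factors (1,1,1).

Now H_k = ker ∂_k / im ∂_{k+1}, so:

  H_0: rank C_0 − rank ∂_1 = 4 − 3 = 1, and the invariant factors of ∂_1 are all 1, so H_0 ≅ Z.
  H_1: rank ker ∂_1 − rank ∂_2 = (6 − 3) − 3 = 0, and the invariant factors of ∂_2 are all 1, so H_1 ≅ 0.
  H_2: rank ker ∂_2 − rank ∂_3 = (4 − 3) − 0 = 1, and there is no ∂_3, so H_2 ≅ Z.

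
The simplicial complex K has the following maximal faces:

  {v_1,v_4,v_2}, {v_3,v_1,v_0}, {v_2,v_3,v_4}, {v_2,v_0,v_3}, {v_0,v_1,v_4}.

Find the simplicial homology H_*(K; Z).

Fix the vertex order v_0 < v_1 < v_2 < v_3 < v_4 and write every simplex with vertices in increasing order. Then dim K = 2 and the simplices of K are:

  0-simplices (5): [v_0], [v_1], [v_2], [v_3], [v_4]
  1-simplices (10): [v_0,v_1], [v_0,v_2], [v_0,v_3], [v_0,v_4], [v_1,v_2], [v_1,v_3], [v_1,v_4], [v_2,v_3], [v_2,v_4], [v_3,v_4]
  2-simplices (5): [v_0,v_1,v_3], [v_0,v_1,v_4], [v_0,v_2,v_3], [v_1,v_2,v_4], [v_2,v_3,v_4]

Hence C_0 ≅ Z^5, C_1 ≅ Z^10, C_2 ≅ Z^5.

The boundary map ∂_1: C_1 → C_0 sends each edge [p,q] (with p < q) to q − p. For instance
  ∂[v_3,v_4] = [v_4] − [v_3].
The resulting 5×10 matrix has rank 4, and its Smith normal form has invariant factors (1,1,1,1).

∂_2: C_2 → C_1 acts by ∂[p,q,r] = [q,r] − [p,r] + [p,q]. For instance
  ∂[v_2,v_3,v_4] = [v_3,v_4] − [v_2,v_4] + [v_2,v_3],
  ∂[v_0,v_1,v_3] = [v_1,v_3] − [v_0,v_3] + [v_0,v_1].
The resulting 10×5 matrix has rank 5, and its Smith normal form has invariant factors (1,1,1,1,1).

From H_k ≅ ker(∂_k) / im(∂_{k+1}) we obtain:

  H_0: rank C_0 − rank ∂_1 = 5 − 4 = 1, and the invariant factors of ∂_1 are all 1, so H_0 = Z.
  H_1: rank ker ∂_1 − rank ∂_2 = (10 − 4) − 5 = 1, and the invariant factors of ∂_2 are all 1, so H_1 = Z.
  H_2: rank ker ∂_2 − rank ∂_3 = (5 − 5) − 0 = 0, and there is no ∂_3, so H_2 = 0.

H_0 ≅ Z,  H_1 ≅ Z,  H_2 = 0.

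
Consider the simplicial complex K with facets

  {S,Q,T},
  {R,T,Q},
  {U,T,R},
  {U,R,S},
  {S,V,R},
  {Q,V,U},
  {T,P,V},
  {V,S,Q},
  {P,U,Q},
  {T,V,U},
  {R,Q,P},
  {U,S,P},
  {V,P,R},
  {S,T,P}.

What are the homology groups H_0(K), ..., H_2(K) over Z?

H_0 = Z,  H_1 = Z^2,  H_2 = Z.

K has 7 vertices, 21 edges, 14 triangles.
rank ∂_0 = 0, rank ∂_1 = 6 ⇒ b_0 = 7 − 0 − 6 = 1; all invariant factors of ∂_1 are 1 so no torsion. So H_0 ≅ Z.
rank ∂_1 = 6, rank ∂_2 = 13 ⇒ b_1 = 21 − 6 − 13 = 2; all invariant factors of ∂_2 are 1 so no torsion. So H_1 ≅ Z^2.
rank ∂_2 = 13, rank ∂_3 = 0 ⇒ b_2 = 14 − 13 − 0 = 1. So H_2 ≅ Z.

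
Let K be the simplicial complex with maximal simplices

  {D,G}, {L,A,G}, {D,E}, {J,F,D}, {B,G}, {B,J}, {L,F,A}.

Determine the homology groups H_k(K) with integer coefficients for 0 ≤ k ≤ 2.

H_0 ≅ Z,  H_1 ≅ Z^2,  H_2 = 0.

Fix the vertex order A < B < D < E < F < G < J < L and write every simplex with vertices in increasing order. Then dim K = 2 and the simplices of K are:

  0-simplices (8): A, B, D, E, F, G, J, L
  1-simplices (12): AF, AG, AL, BG, BJ, DE, DF, DG, DJ, FJ, FL, GL
  2-simplices (3): AFL, AGL, DFJ

giving chain groups C_0 ≅ Z^8, C_1 ≅ Z^12, C_2 ≅ Z^3.

Boundary ∂_1: C_1 → C_0 sends each edge [p,q] (with p < q) to q − p.
As a 8×12 matrix over Z this has rank 7, with invariant factors (1,1,1,1,1,1,1).

∂_2: C_2 → C_1 maps a triangle to the signed sum of its edges. For instance
  ∂DFJ = FJ − DJ + DF,
  ∂AFL = FL − AL + AF.
The resulting 12×3 matrix has rank 3, and its Smith normal form has invariant factors (1,1,1).

Now H_k = ker ∂_k / im ∂_{k+1}, so:

  H_0: rank C_0 − rank ∂_1 = 8 − 7 = 1, and the invariant factors of ∂_1 are all 1, so H_0 ≅ Z.
  H_1: rank ker ∂_1 − rank ∂_2 = (12 − 7) − 3 = 2, and the invariant factors of ∂_2 are all 1, so H_1 ≅ Z^2.
  H_2: rank ker ∂_2 − rank ∂_3 = (3 − 3) − 0 = 0, and there is no ∂_3, so H_2 ≅ 0.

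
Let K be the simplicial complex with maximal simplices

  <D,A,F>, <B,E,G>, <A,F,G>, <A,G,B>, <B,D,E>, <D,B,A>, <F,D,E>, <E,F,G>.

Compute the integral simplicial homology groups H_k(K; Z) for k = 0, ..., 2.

H_0 ≅ Z,  H_1 = 0,  H_2 ≅ Z.

K has 6 vertices, 12 edges, 8 triangles.
rank ∂_0 = 0, rank ∂_1 = 5 ⇒ b_0 = 6 − 0 − 5 = 1; all invariant factors of ∂_1 are 1 so no torsion. So H_0 = Z.
rank ∂_1 = 5, rank ∂_2 = 7 ⇒ b_1 = 12 − 5 − 7 = 0; all invariant factors of ∂_2 are 1 so no torsion. So H_1 = 0.
rank ∂_2 = 7, rank ∂_3 = 0 ⇒ b_2 = 8 − 7 − 0 = 1. So H_2 = Z.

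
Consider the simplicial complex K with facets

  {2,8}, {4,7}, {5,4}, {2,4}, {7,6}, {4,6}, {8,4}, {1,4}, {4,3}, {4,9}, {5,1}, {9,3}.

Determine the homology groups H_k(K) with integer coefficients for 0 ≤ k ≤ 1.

K has 9 vertices, 12 edges.
rank ∂_0 = 0, rank ∂_1 = 8 ⇒ b_0 = 9 − 0 − 8 = 1; all invariant factors of ∂_1 are 1 so no torsion. So H_0 = Z.
rank ∂_1 = 8, rank ∂_2 = 0 ⇒ b_1 = 12 − 8 − 0 = 4. So H_1 = Z^4.

H_0 = Z,  H_1 = Z^4.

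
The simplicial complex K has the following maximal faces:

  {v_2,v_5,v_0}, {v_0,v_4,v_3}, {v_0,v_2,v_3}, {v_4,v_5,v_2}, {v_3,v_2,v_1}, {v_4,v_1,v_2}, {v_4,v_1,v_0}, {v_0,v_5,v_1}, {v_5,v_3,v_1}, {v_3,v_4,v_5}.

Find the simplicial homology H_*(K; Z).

Fix the vertex order v_0 < v_1 < v_2 < v_3 < v_4 < v_5 and write every simplex with vertices in increasing order. Then dim K = 2 and the simplices of K are:

  0-simplices (6): [v_0], [v_1], [v_2], [v_3], [v_4], [v_5]
  1-simplices (15): (15 of them)
  2-simplices (10): [v_0,v_1,v_4], [v_0,v_1,v_5], [v_0,v_2,v_3], [v_0,v_2,v_5], [v_0,v_3,v_4], [v_1,v_2,v_3], [v_1,v_2,v_4], [v_1,v_3,v_5], [v_2,v_4,v_5], [v_3,v_4,v_5]

giving chain groups C_0 ≅ Z^6, C_1 ≅ Z^15, C_2 ≅ Z^10.

∂_1: C_1 → C_0 sends each edge [p,q] (with p < q) to q − p. For instance
  ∂[v_0,v_2] = [v_2] − [v_0].
The 6×15 boundary matrix has rank 5 and Smith normal form diag(1,1,1,1,1).

Boundary ∂_2: C_2 → C_1 maps a triangle to the signed sum of its edges. For instance
  ∂[v_0,v_2,v_3] = [v_2,v_3] − [v_0,v_3] + [v_0,v_2],
  ∂[v_1,v_3,v_5] = [v_3,v_5] − [v_1,v_5] + [v_1,v_3].
The 15×10 boundary matrix has rank 10 and Smith normal form diag(1,1,1,1,1,1,1,1,1,2).

Computing H_k = (kernel of ∂_k) / (image of ∂_{k+1}):

  H_0: rank C_0 − rank ∂_1 = 6 − 5 = 1, and the invariant factors of ∂_1 are all 1, so H_0 ≅ Z.
  H_1: rank ker ∂_1 − rank ∂_2 = (15 − 5) − 10 = 0, and ∂_2 has invariant factor 2 > 1, so H_1 ≅ Z_2.
  H_2: rank ker ∂_2 − rank ∂_3 = (10 − 10) − 0 = 0, and there is no ∂_3, so H_2 ≅ 0.

As a check, the Euler characteristic is 6 − 15 + 10 = 1, which agrees with 1 − 0 + 0 = 1.

H_0 = Z,  H_1 = Z_2,  H_2 = 0.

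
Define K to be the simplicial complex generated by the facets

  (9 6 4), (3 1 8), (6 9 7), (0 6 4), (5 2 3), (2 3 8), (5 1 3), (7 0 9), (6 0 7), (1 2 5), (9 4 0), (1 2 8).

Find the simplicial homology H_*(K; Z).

Order the vertices as 0 < 1 < 2 < 3 < 4 < 5 < 6 < 7 < 8 < 9. Listing each simplex with vertices in this order, K has dimension 2 with simplices:

  0-simplices (10): [0], [1], [2], [3], [4], [5], [6], [7], [8], [9]
  1-simplices (18): [0,4], [0,6], [0,7], [0,9], [1,2], [1,3], [1,5], [1,8], [2,3], [2,5], [2,8], [3,5], [3,8], [4,6], [4,9], [6,7], [6,9], [7,9]
  2-simplices (12): [0,4,6], [0,4,9], [0,6,7], [0,7,9], [1,2,5], [1,2,8], [1,3,5], [1,3,8], [2,3,5], [2,3,8], [4,6,9], [6,7,9]

Hence C_0 ≅ Z^10, C_1 ≅ Z^18, C_2 ≅ Z^12.

Boundary ∂_1: C_1 → C_0 sends each edge [p,q] (with p < q) to q − p. For instance
  ∂[1,5] = [5] − [1].
This gives a 10×18 integer matrix of rank 8; reducing to Smith normal form yields diagonal entries (1,1,1,1,1,1,1,1).

∂_2: C_2 → C_1 acts by ∂[p,q,r] = [q,r] − [p,r] + [p,q]. For instance
  ∂[1,3,8] = [3,8] − [1,8] + [1,3],
  ∂[0,7,9] = [7,9] − [0,9] + [0,7].
The resulting 18×12 matrix has rank 10, and its Smith normal form has invariant factors (1,1,1,1,1,1,1,1,1,1).

Now H_k = ker ∂_k / im ∂_{k+1}, so:

  H_0: rank C_0 − rank ∂_1 = 10 − 8 = 2, and the invariant factors of ∂_1 are all 1, so H_0 = Z^2.
  H_1: rank ker ∂_1 − rank ∂_2 = (18 − 8) − 10 = 0, and the invariant factors of ∂_2 are all 1, so H_1 = 0.
  H_2: rank ker ∂_2 − rank ∂_3 = (12 − 10) − 0 = 2, and there is no ∂_3, so H_2 = Z^2.

As a check, the Euler characteristic is 10 − 18 + 12 = 4, which agrees with 2 − 0 + 2 = 4.

H_0 = Z^2,  H_1 = 0,  H_2 = Z^2.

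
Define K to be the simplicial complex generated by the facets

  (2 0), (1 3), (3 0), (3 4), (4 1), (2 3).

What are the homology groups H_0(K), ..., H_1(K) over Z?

Order the vertices as 0 < 1 < 2 < 3 < 4. Listing each simplex with vertices in this order, K has dimension 1 with simplices:

  0-simplices (5): [0], [1], [2], [3], [4]
  1-simplices (6): [0,2], [0,3], [1,3], [1,4], [2,3], [3,4]

giving chain groups C_0 ≅ Z^5, C_1 ≅ Z^6.

The boundary map ∂_1: C_1 → C_0 is given by ∂[p,q] = [q] − [p]. For instance
  ∂[1,4] = [4] − [1].
The resulting 5×6 matrix has rank 4, and its Smith normal form has invariant factors (1,1,1,1).

Now H_k = ker ∂_k / im ∂_{k+1}, so:

  H_0: rank C_0 − rank ∂_1 = 5 − 4 = 1, and the invariant factors of ∂_1 are all 1, so H_0 ≅ Z.
  H_1: rank ker ∂_1 − rank ∂_2 = (6 − 4) − 0 = 2, and there is no ∂_2, so H_1 ≅ Z^2.

H_0 ≅ Z,  H_1 ≅ Z^2.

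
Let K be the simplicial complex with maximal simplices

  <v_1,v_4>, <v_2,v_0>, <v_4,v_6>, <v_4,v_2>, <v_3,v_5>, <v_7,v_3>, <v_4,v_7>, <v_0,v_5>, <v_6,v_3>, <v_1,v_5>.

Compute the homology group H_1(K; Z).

H_1 ≅ Z^3.

We work with the vertex ordering v_0 < v_1 < v_2 < v_3 < v_4 < v_5 < v_6 < v_7. The simplices of K, each written with vertices in increasing order, are:

  0-simplices (8): [v_0], [v_1], [v_2], [v_3], [v_4], [v_5], [v_6], [v_7]
  1-simplices (10): [v_0,v_2], [v_0,v_5], [v_1,v_4], [v_1,v_5], [v_2,v_4], [v_3,v_5], [v_3,v_6], [v_3,v_7], [v_4,v_6], [v_4,v_7]

giving chain groups C_0 ≅ Z^8, C_1 ≅ Z^10.

∂_1: C_1 → C_0 sends each edge [p,q] (with p < q) to q − p. For instance
  ∂[v_4,v_6] = [v_6] − [v_4].
As a 8×10 matrix over Z this has rank 7, with invariant factors (1,1,1,1,1,1,1).

Computing H_k = (kernel of ∂_k) / (image of ∂_{k+1}):

  H_1: rank ker ∂_1 − rank ∂_2 = (10 − 7) − 0 = 3, and there is no ∂_2, so H_1 ≅ Z^3.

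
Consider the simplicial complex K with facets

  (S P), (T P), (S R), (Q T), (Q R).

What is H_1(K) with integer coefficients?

Fix the vertex order P < Q < R < S < T and write every simplex with vertices in increasing order. Then dim K = 1 and the simplices of K are:

  0-simplices (5): P, Q, R, S, T
  1-simplices (5): PS, PT, QR, QT, RS

Hence C_0 ≅ Z^5, C_1 ≅ Z^5.

Boundary ∂_1: C_1 → C_0 sends each edge [p,q] (with p < q) to q − p. For instance
  ∂RS = S − R.
The 5×5 boundary matrix has rank 4 and Smith normal form diag(1,1,1,1).

Now H_k = ker ∂_k / im ∂_{k+1}, so:

  H_1: rank ker ∂_1 − rank ∂_2 = (5 − 4) − 0 = 1, and there is no ∂_2, so H_1 ≅ Z.

(K is a triangulation of the circle S^1.)

H_1 = Z.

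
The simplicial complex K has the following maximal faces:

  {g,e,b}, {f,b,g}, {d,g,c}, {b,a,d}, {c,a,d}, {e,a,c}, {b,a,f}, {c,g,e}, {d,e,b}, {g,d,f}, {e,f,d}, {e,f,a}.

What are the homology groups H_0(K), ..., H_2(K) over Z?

Fix the vertex order a < b < c < d < e < f < g and write every simplex with vertices in increasing order. Then dim K = 2 and the simplices of K are:

  0-simplices (7): a, b, c, d, e, f, g
  1-simplices (18): ab, ac, ad, ae, af, bd, be, bf, bg, cd, ce, cg, de, df, dg, ef, eg, fg
  2-simplices (12): abd, abf, acd, ace, aef, bde, beg, bfg, cdg, ceg, def, dfg

so the chain groups are C_0 ≅ Z^7, C_1 ≅ Z^18, C_2 ≅ Z^12.

Boundary ∂_1: C_1 → C_0 is given by ∂[p,q] = [q] − [p].
The 7×18 boundary matrix has rank 6 and Smith normal form diag(1,1,1,1,1,1).

The boundary map ∂_2: C_2 → C_1 maps a triangle to the signed sum of its edges. For instance
  ∂aef = ef − af + ae,
  ∂abd = bd − ad + ab.
This gives a 18×12 integer matrix of rank 12; reducing to Smith normal form yields diagonal entries (1,1,1,1,1,1,1,1,1,1,1,2).

Computing H_k = (kernel of ∂_k) / (image of ∂_{k+1}):

  H_0: rank C_0 − rank ∂_1 = 7 − 6 = 1, and the invariant factors of ∂_1 are all 1, so H_0 ≅ Z.
  H_1: rank ker ∂_1 − rank ∂_2 = (18 − 6) − 12 = 0, and ∂_2 has invariant factor 2 > 1, so H_1 ≅ Z/2.
  H_2: rank ker ∂_2 − rank ∂_3 = (12 − 12) − 0 = 0, and there is no ∂_3, so H_2 ≅ 0.

H_0 = Z,  H_1 = Z/2,  H_2 = 0.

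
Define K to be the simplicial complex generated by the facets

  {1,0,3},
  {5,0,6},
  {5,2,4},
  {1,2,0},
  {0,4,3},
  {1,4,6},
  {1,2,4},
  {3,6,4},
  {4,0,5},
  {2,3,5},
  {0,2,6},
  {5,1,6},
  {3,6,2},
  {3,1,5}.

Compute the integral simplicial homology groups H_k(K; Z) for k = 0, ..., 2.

H_0 ≅ Z,  H_1 ≅ Z^2,  H_2 ≅ Z.

Order the vertices as 0 < 1 < 2 < 3 < 4 < 5 < 6. Listing each simplex with vertices in this order, K has dimension 2 with simplices:

  0-simplices (7): [0], [1], [2], [3], [4], [5], [6]
  1-simplices (21): [0,1], [0,2], [0,3], [0,4], [0,5], [0,6], [1,2], [1,3], [1,4], [1,5], [1,6], [2,3], [2,4], [2,5], [2,6], [3,4], [3,5], [3,6], [4,5], [4,6], [5,6]
  2-simplices (14): [0,1,2], [0,1,3], [0,2,6], [0,3,4], [0,4,5], [0,5,6], [1,2,4], [1,3,5], [1,4,6], [1,5,6], [2,3,5], [2,3,6], [2,4,5], [3,4,6]

so the chain groups are C_0 ≅ Z^7, C_1 ≅ Z^21, C_2 ≅ Z^14.

∂_1: C_1 → C_0 maps an edge to its endpoints' difference, ∂[p,q] = q − p. For instance
  ∂[1,3] = [3] − [1].
This gives a 7×21 integer matrix of rank 6; reducing to Smith normal form yields diagonal entries (1,1,1,1,1,1).

Boundary ∂_2: C_2 → C_1 acts by ∂[p,q,r] = [q,r] − [p,r] + [p,q]. For instance
  ∂[1,3,5] = [3,5] − [1,5] + [1,3],
  ∂[3,4,6] = [4,6] − [3,6] + [3,4].
The 21×14 boundary matrix has rank 13 and Smith normal form diag(1,1,1,1,1,1,1,1,1,1,1,1,1).

Now H_k = ker ∂_k / im ∂_{k+1}, so:

  H_0: rank C_0 − rank ∂_1 = 7 − 6 = 1, and the invariant factors of ∂_1 are all 1, so H_0 = Z.
  H_1: rank ker ∂_1 − rank ∂_2 = (21 − 6) − 13 = 2, and the invariant factors of ∂_2 are all 1, so H_1 = Z^2.
  H_2: rank ker ∂_2 − rank ∂_3 = (14 − 13) − 0 = 1, and there is no ∂_3, so H_2 = Z.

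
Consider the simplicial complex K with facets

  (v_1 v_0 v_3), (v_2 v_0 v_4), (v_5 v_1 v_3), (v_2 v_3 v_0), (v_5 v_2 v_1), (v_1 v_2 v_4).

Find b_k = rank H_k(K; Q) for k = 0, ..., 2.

b_0 = 1, b_1 = 1, b_2 = 0.

Take the total order v_0 < v_1 < v_2 < v_3 < v_4 < v_5 on the vertex set. Then K (dimension 2) consists of the simplices:

  0-simplices (6): [v_0], [v_1], [v_2], [v_3], [v_4], [v_5]
  1-simplices (12): [v_0,v_1], [v_0,v_2], [v_0,v_3], [v_0,v_4], [v_1,v_2], [v_1,v_3], [v_1,v_4], [v_1,v_5], [v_2,v_3], [v_2,v_4], [v_2,v_5], [v_3,v_5]
  2-simplices (6): [v_0,v_1,v_3], [v_0,v_2,v_3], [v_0,v_2,v_4], [v_1,v_2,v_4], [v_1,v_2,v_5], [v_1,v_3,v_5]

so the chain groups are C_0 ≅ Z^6, C_1 ≅ Z^12, C_2 ≅ Z^6.

Boundary ∂_1: C_1 → C_0 maps an edge to its endpoints' difference, ∂[p,q] = q − p. For instance
  ∂[v_2,v_3] = [v_3] − [v_2].
The resulting 6×12 matrix has rank 5, and its Smith normal form has invariant factors (1,1,1,1,1).

Boundary ∂_2: C_2 → C_1 maps a triangle to the signed sum of its edges. For instance
  ∂[v_1,v_2,v_5] = [v_2,v_5] − [v_1,v_5] + [v_1,v_2],
  ∂[v_1,v_2,v_4] = [v_2,v_4] − [v_1,v_4] + [v_1,v_2].
The 12×6 boundary matrix has rank 6 and Smith normal form diag(1,1,1,1,1,1).

Computing H_k = (kernel of ∂_k) / (image of ∂_{k+1}):

  H_0: rank C_0 − rank ∂_1 = 6 − 5 = 1, and the invariant factors of ∂_1 are all 1, so H_0 ≅ Z.
  H_1: rank ker ∂_1 − rank ∂_2 = (12 − 5) − 6 = 1, and the invariant factors of ∂_2 are all 1, so H_1 ≅ Z.
  H_2: rank ker ∂_2 − rank ∂_3 = (6 − 6) − 0 = 0, and there is no ∂_3, so H_2 ≅ 0.

(K is a triangulation of the cylinder S^1 x I.)

Hence the Betti numbers are b_0 = 1, b_1 = 1, b_2 = 0.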